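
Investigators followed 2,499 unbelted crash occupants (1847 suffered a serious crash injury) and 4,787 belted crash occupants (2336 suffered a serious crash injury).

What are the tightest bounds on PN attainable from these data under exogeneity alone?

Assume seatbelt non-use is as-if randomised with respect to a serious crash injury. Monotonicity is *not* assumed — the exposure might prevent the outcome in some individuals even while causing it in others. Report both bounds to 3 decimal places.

0.340 ≤ PN ≤ 0.693

p₁ = P(outcome | exposed) = 1847/2499 = 0.7391
p₀ = P(outcome | unexposed) = 2336/4787 = 0.48799
Under exogeneity alone the bounds on PN are max{0,(p₁−p₀)/p₁} ≤ PN ≤ min{1,(1−p₀)/p₁}.
  lower = (p₁ − p₀)/p₁ = 0.25111 / 0.7391 ≈ 0.3397
  upper = min{1, (1 − p₀)/p₁} = 0.51201 / 0.7391 ≈ 0.6928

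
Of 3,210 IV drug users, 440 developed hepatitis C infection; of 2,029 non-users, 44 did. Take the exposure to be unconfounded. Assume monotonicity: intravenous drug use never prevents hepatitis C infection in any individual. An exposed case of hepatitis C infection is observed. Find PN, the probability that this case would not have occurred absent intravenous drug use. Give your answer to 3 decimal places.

PN ≈ 0.842

p₁ = P(outcome | exposed) = 440/3210 = 0.13707
p₀ = P(outcome | unexposed) = 44/2029 = 0.021686
Under exogeneity and monotonicity, PN = (p₁ − p₀) / p₁.
PN = (0.13707 − 0.021686) / 0.13707 = 0.11539 / 0.13707 ≈ 0.8418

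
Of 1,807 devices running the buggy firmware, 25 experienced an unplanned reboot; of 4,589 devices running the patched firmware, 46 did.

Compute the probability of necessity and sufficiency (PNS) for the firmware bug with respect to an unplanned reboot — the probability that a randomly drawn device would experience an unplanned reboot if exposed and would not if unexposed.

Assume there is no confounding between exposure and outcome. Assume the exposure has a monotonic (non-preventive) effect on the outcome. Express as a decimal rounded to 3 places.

PNS ≈ 0.004

p₁ = P(outcome | exposed) = 25/1807 = 0.013835
p₀ = P(outcome | unexposed) = 46/4589 = 0.010024
Under exogeneity and monotonicity, PNS = p₁ − p₀.
PNS = 0.013835 − 0.010024 = 0.0038111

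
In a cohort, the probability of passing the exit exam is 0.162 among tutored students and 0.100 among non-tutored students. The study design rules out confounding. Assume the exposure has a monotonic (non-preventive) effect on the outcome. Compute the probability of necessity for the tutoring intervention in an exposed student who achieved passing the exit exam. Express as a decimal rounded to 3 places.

Let p₁ = 0.162, p₀ = 0.1.
Under exogeneity and monotonicity, PN = (p₁ − p₀) / p₁.
PN = (0.162 − 0.1) / 0.162 = 0.062 / 0.162 ≈ 0.3827

PN ≈ 0.383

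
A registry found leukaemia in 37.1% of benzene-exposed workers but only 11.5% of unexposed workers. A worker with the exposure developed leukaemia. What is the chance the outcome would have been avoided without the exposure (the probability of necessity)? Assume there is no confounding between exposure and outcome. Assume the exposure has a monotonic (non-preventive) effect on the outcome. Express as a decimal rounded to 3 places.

p₁ = 0.371, p₀ = 0.115.
Under exogeneity and monotonicity, PN = (p₁ − p₀) / p₁.
PN = (0.371 − 0.115) / 0.371 = 0.256 / 0.371 ≈ 0.6900

PN ≈ 0.690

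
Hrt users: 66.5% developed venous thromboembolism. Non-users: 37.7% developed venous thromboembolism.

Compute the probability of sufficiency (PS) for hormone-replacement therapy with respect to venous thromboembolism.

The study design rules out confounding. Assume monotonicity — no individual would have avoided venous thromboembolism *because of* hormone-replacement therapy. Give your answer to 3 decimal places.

PS ≈ 0.462

p₁ = 0.665, p₀ = 0.377.
Under exogeneity and monotonicity, PS = (p₁ − p₀) / (1 − p₀).
PS = (0.665 − 0.377) / (1 − 0.377) = 0.288 / 0.623 ≈ 0.4623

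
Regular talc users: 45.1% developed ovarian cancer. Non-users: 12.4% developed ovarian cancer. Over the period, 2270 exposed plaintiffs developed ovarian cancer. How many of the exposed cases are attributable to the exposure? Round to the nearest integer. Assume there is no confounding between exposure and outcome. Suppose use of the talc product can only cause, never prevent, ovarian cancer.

about 1646 cases

p₁ = 0.451, p₀ = 0.124.
PN = (p₁ − p₀)/p₁ = (0.451 − 0.124) / 0.451 ≈ 0.72506.
Attributable cases ≈ PN × (exposed cases) = 0.72506 × 2270 ≈ 1645.88.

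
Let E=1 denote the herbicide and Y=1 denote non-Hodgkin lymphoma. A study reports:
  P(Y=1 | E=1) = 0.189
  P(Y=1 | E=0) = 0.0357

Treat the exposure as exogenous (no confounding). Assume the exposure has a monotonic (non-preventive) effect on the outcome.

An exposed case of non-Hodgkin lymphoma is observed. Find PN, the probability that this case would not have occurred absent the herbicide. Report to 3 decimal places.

PN ≈ 0.811

Let p₁ = 0.189, p₀ = 0.0357.
Under exogeneity and monotonicity, PN = (p₁ − p₀) / p₁.
PN = (0.189 − 0.0357) / 0.189 = 0.1533 / 0.189 ≈ 0.8111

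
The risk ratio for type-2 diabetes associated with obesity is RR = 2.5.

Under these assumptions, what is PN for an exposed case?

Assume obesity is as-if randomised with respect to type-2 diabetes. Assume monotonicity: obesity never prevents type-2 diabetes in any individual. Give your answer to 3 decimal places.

Under exogeneity and monotonicity, PN = (RR − 1) / RR = 1 − 1/RR.
PN = (2.5 − 1) / 2.5 = 1.5 / 2.5 ≈ 0.6000

PN ≈ 0.600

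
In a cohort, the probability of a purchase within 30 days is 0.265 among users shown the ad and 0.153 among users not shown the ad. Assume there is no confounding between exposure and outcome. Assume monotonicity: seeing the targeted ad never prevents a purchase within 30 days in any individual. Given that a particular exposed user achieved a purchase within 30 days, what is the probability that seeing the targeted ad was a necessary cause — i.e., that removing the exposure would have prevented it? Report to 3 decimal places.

PN ≈ 0.423

Let p₁ = 0.265, p₀ = 0.153.
Under exogeneity and monotonicity, PN = (p₁ − p₀) / p₁.
PN = (0.265 − 0.153) / 0.265 = 0.112 / 0.265 ≈ 0.4226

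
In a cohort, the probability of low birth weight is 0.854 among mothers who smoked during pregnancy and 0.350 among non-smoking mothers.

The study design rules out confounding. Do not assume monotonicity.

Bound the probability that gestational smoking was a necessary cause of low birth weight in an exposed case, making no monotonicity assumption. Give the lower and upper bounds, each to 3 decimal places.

0.590 ≤ PN ≤ 0.761

Let p₁ = 0.854, p₀ = 0.35.
Under exogeneity alone the bounds on PN are max{0,(p₁−p₀)/p₁} ≤ PN ≤ min{1,(1−p₀)/p₁}.
  lower = (p₁ − p₀)/p₁ = 0.504 / 0.854 ≈ 0.5902
  upper = min{1, (1 − p₀)/p₁} = 0.65 / 0.854 ≈ 0.7611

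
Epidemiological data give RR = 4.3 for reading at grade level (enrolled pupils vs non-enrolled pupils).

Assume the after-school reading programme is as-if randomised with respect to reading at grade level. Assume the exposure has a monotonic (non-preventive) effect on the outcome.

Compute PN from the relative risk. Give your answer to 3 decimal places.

Under exogeneity and monotonicity, PN = (RR − 1) / RR = 1 − 1/RR.
PN = (4.3 − 1) / 4.3 = 3.3 / 4.3 ≈ 0.7674

PN ≈ 0.767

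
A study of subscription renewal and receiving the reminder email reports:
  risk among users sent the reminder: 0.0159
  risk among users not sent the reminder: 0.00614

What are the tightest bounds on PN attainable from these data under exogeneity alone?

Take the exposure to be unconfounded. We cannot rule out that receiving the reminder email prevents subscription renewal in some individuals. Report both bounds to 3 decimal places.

0.614 ≤ PN ≤ 1.000

Let p₁ = 0.0159, p₀ = 0.00614.
Under exogeneity alone the bounds on PN are max{0,(p₁−p₀)/p₁} ≤ PN ≤ min{1,(1−p₀)/p₁}.
  lower = (p₁ − p₀)/p₁ = 0.00976 / 0.0159 ≈ 0.6138
  upper = min{1, (1 − p₀)/p₁} = 0.99386 / 0.0159 ≈ 62.5069 → capped at 1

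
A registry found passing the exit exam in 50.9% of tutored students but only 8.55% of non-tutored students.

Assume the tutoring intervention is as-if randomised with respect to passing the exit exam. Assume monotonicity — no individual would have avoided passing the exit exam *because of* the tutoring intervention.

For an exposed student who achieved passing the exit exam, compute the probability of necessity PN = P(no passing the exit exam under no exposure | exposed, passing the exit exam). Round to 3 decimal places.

p₁ = 0.509, p₀ = 0.0855.
Under exogeneity and monotonicity, PN = (p₁ − p₀) / p₁.
PN = (0.509 − 0.0855) / 0.509 = 0.4235 / 0.509 ≈ 0.8320

PN ≈ 0.832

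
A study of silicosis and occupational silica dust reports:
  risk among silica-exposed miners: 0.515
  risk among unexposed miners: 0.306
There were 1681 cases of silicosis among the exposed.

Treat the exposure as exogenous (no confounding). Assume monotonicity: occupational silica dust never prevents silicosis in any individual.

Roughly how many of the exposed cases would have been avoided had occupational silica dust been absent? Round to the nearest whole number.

about 682 cases

Let p₁ = 0.515, p₀ = 0.306.
PN = (p₁ − p₀)/p₁ = (0.515 − 0.306) / 0.515 ≈ 0.40583.
Attributable cases ≈ PN × (exposed cases) = 0.40583 × 1681 ≈ 682.19.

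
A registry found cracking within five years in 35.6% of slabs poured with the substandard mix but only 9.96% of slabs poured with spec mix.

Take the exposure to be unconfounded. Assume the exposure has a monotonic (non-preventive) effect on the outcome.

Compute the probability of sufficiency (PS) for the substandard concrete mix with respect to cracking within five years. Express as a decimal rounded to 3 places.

PS ≈ 0.285

p₁ = 0.356, p₀ = 0.0996.
Under exogeneity and monotonicity, PS = (p₁ − p₀) / (1 − p₀).
PS = (0.356 − 0.0996) / (1 − 0.0996) = 0.2564 / 0.9004 ≈ 0.2848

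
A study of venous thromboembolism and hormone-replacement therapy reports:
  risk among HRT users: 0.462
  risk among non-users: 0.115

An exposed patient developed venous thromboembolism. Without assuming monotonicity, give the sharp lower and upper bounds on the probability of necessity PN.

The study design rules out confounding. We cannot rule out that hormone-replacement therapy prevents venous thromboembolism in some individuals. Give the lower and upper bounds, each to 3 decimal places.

Let p₁ = 0.462, p₀ = 0.115.
Under exogeneity alone the bounds on PN are max{0,(p₁−p₀)/p₁} ≤ PN ≤ min{1,(1−p₀)/p₁}.
  lower = (p₁ − p₀)/p₁ = 0.347 / 0.462 ≈ 0.7511
  upper = min{1, (1 − p₀)/p₁} = 0.885 / 0.462 ≈ 1.9156 → capped at 1

0.751 ≤ PN ≤ 1.000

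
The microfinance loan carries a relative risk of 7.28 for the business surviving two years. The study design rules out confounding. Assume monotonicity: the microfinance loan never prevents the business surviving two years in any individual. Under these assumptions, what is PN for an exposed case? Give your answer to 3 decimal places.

Under exogeneity and monotonicity, PN = (RR − 1) / RR = 1 − 1/RR.
PN = (7.28 − 1) / 7.28 = 6.28 / 7.28 ≈ 0.8626

PN ≈ 0.863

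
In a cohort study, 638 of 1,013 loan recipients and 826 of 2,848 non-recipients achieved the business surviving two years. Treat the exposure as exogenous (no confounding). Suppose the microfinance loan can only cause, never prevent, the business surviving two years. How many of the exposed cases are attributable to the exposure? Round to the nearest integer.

about 344 cases

p₁ = P(outcome | exposed) = 638/1013 = 0.62981
p₀ = P(outcome | unexposed) = 826/2848 = 0.29003
PN = (p₁ − p₀)/p₁ = (0.62981 − 0.29003) / 0.62981 ≈ 0.53950.
Attributable cases ≈ PN × (exposed cases) = 0.53950 × 638 ≈ 344.20.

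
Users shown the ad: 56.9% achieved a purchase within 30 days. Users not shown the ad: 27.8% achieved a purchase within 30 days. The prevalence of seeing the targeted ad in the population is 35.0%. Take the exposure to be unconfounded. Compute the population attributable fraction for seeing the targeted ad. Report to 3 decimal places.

p₁ = 0.569, p₀ = 0.278.
Overall risk P(Y=1) = π·p₁ + (1−π)·p₀ = 0.35×0.569 + 0.65×0.278 = 0.37985.
Under exogeneity, PAF = [P(Y=1) − p₀] / P(Y=1).
PAF = (0.37985 − 0.278) / 0.37985 ≈ 0.2681

PAF ≈ 0.268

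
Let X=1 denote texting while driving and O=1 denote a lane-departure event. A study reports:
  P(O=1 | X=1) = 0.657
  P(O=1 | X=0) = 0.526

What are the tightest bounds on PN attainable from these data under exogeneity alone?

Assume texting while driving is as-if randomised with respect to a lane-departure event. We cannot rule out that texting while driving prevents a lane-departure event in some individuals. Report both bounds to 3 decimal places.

0.199 ≤ PN ≤ 0.721

Let p₁ = 0.657, p₀ = 0.526.
Under exogeneity alone the bounds on PN are max{0,(p₁−p₀)/p₁} ≤ PN ≤ min{1,(1−p₀)/p₁}.
  lower = (p₁ − p₀)/p₁ = 0.131 / 0.657 ≈ 0.1994
  upper = min{1, (1 − p₀)/p₁} = 0.474 / 0.657 ≈ 0.7215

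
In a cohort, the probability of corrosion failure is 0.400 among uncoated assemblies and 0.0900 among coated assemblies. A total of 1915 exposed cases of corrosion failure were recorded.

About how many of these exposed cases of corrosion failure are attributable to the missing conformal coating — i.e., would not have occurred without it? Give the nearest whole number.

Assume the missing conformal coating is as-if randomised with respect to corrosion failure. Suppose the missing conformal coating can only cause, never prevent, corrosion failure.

about 1484 cases

Let p₁ = 0.4, p₀ = 0.09.
PN = (p₁ − p₀)/p₁ = (0.4 − 0.09) / 0.4 ≈ 0.77500.
Attributable cases ≈ PN × (exposed cases) = 0.77500 × 1915 ≈ 1484.13.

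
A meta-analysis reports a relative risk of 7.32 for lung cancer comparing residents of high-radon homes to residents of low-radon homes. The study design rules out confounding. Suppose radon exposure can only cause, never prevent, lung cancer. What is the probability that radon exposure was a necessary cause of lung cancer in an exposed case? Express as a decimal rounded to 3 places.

PN ≈ 0.863

Under exogeneity and monotonicity, PN = (RR − 1) / RR = 1 − 1/RR.
PN = (7.32 − 1) / 7.32 = 6.32 / 7.32 ≈ 0.8634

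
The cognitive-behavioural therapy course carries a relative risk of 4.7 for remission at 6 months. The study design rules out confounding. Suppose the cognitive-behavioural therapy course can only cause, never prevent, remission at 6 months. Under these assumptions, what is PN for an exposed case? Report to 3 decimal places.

PN ≈ 0.787

Under exogeneity and monotonicity, PN = (RR − 1) / RR = 1 − 1/RR.
PN = (4.7 − 1) / 4.7 = 3.7 / 4.7 ≈ 0.7872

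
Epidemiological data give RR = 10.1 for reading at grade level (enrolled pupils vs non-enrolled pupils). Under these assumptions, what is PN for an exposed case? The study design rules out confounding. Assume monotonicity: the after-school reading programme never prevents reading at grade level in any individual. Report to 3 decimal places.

PN ≈ 0.901

Under exogeneity and monotonicity, PN = (RR − 1) / RR = 1 − 1/RR.
PN = (10.1 − 1) / 10.1 = 9.1 / 10.1 ≈ 0.9010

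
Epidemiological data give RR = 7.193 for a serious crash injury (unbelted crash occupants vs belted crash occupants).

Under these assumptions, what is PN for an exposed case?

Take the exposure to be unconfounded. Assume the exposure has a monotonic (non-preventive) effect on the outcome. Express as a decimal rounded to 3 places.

Under exogeneity and monotonicity, PN = (RR − 1) / RR = 1 − 1/RR.
PN = (7.193 − 1) / 7.193 = 6.193 / 7.193 ≈ 0.8610

PN ≈ 0.861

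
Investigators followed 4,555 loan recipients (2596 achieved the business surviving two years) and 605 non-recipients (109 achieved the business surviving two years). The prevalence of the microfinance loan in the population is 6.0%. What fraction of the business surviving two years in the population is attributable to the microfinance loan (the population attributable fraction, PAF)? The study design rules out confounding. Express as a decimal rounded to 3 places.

PAF ≈ 0.115

p₁ = P(outcome | exposed) = 2596/4555 = 0.56992
p₀ = P(outcome | unexposed) = 109/605 = 0.18017
Overall risk P(Y=1) = π·p₁ + (1−π)·p₀ = 0.06×0.56992 + 0.94×0.18017 = 0.20355.
Under exogeneity, PAF = [P(Y=1) − p₀] / P(Y=1).
PAF = (0.20355 − 0.18017) / 0.20355 ≈ 0.1149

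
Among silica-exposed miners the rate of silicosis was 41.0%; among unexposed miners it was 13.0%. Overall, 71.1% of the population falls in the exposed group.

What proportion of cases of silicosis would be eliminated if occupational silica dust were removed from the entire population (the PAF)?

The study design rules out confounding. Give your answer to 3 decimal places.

p₁ = 0.41, p₀ = 0.13.
Overall risk P(Y=1) = π·p₁ + (1−π)·p₀ = 0.711×0.41 + 0.289×0.13 = 0.32908.
Under exogeneity, PAF = [P(Y=1) − p₀] / P(Y=1).
PAF = (0.32908 − 0.13) / 0.32908 ≈ 0.6050

PAF ≈ 0.605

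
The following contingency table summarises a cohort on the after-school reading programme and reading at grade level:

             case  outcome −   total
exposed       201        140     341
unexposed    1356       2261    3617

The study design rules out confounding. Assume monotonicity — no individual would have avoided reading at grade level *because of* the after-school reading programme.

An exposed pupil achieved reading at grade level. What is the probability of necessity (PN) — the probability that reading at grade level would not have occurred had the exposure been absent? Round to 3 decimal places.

PN ≈ 0.364

p₁ = P(outcome | exposed) = 201/341 = 0.58944
p₀ = P(outcome | unexposed) = 1356/3617 = 0.3749
Under exogeneity and monotonicity, PN = (p₁ − p₀)/p₁.
PN = (0.58944 − 0.3749) / 0.58944 ≈ 0.3640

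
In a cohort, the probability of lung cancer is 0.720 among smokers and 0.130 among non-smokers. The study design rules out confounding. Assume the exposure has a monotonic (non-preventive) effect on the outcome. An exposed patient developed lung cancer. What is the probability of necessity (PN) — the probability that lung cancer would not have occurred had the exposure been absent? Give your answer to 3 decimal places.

Let p₁ = 0.72, p₀ = 0.13.
Under exogeneity and monotonicity, PN = (p₁ − p₀) / p₁.
PN = (0.72 − 0.13) / 0.72 = 0.59 / 0.72 ≈ 0.8194

PN ≈ 0.819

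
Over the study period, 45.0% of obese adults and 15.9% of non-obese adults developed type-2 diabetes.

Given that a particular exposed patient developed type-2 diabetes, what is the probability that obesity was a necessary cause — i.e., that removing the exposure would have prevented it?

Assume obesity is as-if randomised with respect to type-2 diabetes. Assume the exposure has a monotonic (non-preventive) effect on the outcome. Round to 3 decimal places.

PN ≈ 0.647

p₁ = 0.45, p₀ = 0.159.
Under exogeneity and monotonicity, PN = (p₁ − p₀) / p₁.
PN = (0.45 − 0.159) / 0.45 = 0.291 / 0.45 ≈ 0.6467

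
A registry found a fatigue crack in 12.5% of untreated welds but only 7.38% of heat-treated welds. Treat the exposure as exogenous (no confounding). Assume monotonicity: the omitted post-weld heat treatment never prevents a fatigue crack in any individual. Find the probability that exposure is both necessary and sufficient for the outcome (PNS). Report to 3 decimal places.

p₁ = 0.125, p₀ = 0.0738.
Under exogeneity and monotonicity, PNS = p₁ − p₀.
PNS = 0.125 − 0.0738 = 0.0512

PNS ≈ 0.051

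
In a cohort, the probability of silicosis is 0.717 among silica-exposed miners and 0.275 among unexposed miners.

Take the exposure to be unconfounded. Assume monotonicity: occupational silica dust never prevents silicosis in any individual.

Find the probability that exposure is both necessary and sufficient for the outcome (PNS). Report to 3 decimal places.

Let p₁ = 0.717, p₀ = 0.275.
Under exogeneity and monotonicity, PNS = p₁ − p₀.
PNS = 0.717 − 0.275 = 0.442

PNS ≈ 0.442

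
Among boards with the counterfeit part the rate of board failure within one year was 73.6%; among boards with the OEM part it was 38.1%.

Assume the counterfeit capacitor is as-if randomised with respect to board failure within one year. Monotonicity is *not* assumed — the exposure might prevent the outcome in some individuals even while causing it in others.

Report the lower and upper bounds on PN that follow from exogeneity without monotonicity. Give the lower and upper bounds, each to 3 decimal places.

p₁ = 0.736, p₀ = 0.381.
Under exogeneity alone the bounds on PN are max{0,(p₁−p₀)/p₁} ≤ PN ≤ min{1,(1−p₀)/p₁}.
  lower = (p₁ − p₀)/p₁ = 0.355 / 0.736 ≈ 0.4823
  upper = min{1, (1 − p₀)/p₁} = 0.619 / 0.736 ≈ 0.8410

0.482 ≤ PN ≤ 0.841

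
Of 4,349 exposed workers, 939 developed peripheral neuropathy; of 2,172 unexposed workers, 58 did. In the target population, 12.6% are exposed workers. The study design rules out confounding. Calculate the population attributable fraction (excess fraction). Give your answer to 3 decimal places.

p₁ = P(outcome | exposed) = 939/4349 = 0.21591
p₀ = P(outcome | unexposed) = 58/2172 = 0.026703
Overall risk P(Y=1) = π·p₁ + (1−π)·p₀ = 0.126×0.21591 + 0.874×0.026703 = 0.050544.
Under exogeneity, PAF = [P(Y=1) − p₀] / P(Y=1).
PAF = (0.050544 − 0.026703) / 0.050544 ≈ 0.4717

PAF ≈ 0.472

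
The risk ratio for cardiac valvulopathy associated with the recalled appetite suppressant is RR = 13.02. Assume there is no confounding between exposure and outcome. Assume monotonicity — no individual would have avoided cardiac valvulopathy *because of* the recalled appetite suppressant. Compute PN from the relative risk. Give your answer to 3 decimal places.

PN ≈ 0.923

Under exogeneity and monotonicity, PN = (RR − 1) / RR = 1 − 1/RR.
PN = (13.02 − 1) / 13.02 = 12.02 / 13.02 ≈ 0.9232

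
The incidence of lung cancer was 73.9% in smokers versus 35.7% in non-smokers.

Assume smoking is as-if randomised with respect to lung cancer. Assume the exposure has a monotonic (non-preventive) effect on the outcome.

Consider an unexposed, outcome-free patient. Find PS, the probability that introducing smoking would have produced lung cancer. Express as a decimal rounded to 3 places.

PS ≈ 0.594

p₁ = 0.739, p₀ = 0.357.
Under exogeneity and monotonicity, PS = (p₁ − p₀) / (1 − p₀).
PS = (0.739 − 0.357) / (1 − 0.357) = 0.382 / 0.643 ≈ 0.5941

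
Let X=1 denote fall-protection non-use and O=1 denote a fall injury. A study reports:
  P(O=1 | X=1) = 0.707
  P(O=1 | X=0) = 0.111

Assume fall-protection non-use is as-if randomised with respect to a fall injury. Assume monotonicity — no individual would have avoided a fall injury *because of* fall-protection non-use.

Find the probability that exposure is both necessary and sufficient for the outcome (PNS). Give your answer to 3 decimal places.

PNS ≈ 0.596

Let p₁ = 0.707, p₀ = 0.111.
Under exogeneity and monotonicity, PNS = p₁ − p₀.
PNS = 0.707 − 0.111 = 0.596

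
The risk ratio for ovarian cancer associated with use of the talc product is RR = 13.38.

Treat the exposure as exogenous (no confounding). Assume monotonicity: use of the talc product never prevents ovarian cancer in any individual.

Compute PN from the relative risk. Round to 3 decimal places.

PN ≈ 0.925

Under exogeneity and monotonicity, PN = (RR − 1) / RR = 1 − 1/RR.
PN = (13.38 − 1) / 13.38 = 12.38 / 13.38 ≈ 0.9253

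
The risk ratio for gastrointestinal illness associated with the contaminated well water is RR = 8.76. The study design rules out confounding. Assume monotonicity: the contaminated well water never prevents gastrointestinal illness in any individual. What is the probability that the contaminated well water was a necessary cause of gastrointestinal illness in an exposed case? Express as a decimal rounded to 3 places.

PN ≈ 0.886

Under exogeneity and monotonicity, PN = (RR − 1) / RR = 1 − 1/RR.
PN = (8.76 − 1) / 8.76 = 7.76 / 8.76 ≈ 0.8858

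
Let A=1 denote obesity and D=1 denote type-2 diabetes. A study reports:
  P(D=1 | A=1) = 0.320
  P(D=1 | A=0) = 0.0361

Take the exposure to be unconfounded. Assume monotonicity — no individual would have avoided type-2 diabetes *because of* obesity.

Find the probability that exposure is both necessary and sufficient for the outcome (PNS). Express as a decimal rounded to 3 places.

Let p₁ = 0.32, p₀ = 0.0361.
Under exogeneity and monotonicity, PNS = p₁ − p₀.
PNS = 0.32 − 0.0361 = 0.2839

PNS ≈ 0.284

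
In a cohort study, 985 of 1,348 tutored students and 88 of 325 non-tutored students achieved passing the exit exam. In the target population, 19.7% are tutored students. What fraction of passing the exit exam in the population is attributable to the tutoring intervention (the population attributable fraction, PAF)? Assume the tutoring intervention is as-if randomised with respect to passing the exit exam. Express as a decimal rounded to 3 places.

PAF ≈ 0.251

p₁ = P(outcome | exposed) = 985/1348 = 0.73071
p₀ = P(outcome | unexposed) = 88/325 = 0.27077
Overall risk P(Y=1) = π·p₁ + (1−π)·p₀ = 0.197×0.73071 + 0.803×0.27077 = 0.36138.
Under exogeneity, PAF = [P(Y=1) − p₀] / P(Y=1).
PAF = (0.36138 − 0.27077) / 0.36138 ≈ 0.2507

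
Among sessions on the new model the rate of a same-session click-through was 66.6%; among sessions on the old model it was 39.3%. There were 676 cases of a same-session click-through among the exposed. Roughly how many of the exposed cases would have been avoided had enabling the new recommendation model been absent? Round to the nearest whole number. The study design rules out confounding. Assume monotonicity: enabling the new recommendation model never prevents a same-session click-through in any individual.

p₁ = 0.666, p₀ = 0.393.
PN = (p₁ − p₀)/p₁ = (0.666 − 0.393) / 0.666 ≈ 0.40991.
Attributable cases ≈ PN × (exposed cases) = 0.40991 × 676 ≈ 277.10.

about 277 cases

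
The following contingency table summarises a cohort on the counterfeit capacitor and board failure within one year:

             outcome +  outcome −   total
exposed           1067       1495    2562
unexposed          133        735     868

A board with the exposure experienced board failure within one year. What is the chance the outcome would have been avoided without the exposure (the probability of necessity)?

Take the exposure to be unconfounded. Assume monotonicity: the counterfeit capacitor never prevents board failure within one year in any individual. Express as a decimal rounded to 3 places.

p₁ = P(outcome | exposed) = 1067/2562 = 0.41647
p₀ = P(outcome | unexposed) = 133/868 = 0.15323
Under exogeneity and monotonicity, PN = (p₁ − p₀)/p₁.
PN = (0.41647 − 0.15323) / 0.41647 ≈ 0.6321

PN ≈ 0.632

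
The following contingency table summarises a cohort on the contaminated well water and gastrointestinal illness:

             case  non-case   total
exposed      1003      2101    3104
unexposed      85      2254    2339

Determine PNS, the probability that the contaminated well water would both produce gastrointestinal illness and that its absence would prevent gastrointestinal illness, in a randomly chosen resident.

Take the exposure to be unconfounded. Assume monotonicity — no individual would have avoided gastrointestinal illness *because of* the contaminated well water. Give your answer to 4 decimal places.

p₁ = P(outcome | exposed) = 1003/3104 = 0.32313
p₀ = P(outcome | unexposed) = 85/2339 = 0.03634
Under exogeneity and monotonicity, PNS = p₁ − p₀.
PNS = 0.32313 − 0.03634 = 0.28679

PNS ≈ 0.2868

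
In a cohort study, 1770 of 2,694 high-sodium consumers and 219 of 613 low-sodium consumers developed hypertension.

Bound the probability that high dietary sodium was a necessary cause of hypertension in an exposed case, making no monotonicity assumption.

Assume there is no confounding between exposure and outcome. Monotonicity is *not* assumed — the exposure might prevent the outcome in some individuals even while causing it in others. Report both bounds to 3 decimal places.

0.456 ≤ PN ≤ 0.978

p₁ = P(outcome | exposed) = 1770/2694 = 0.65702
p₀ = P(outcome | unexposed) = 219/613 = 0.35726
Under exogeneity alone the bounds on PN are max{0,(p₁−p₀)/p₁} ≤ PN ≤ min{1,(1−p₀)/p₁}.
  lower = (p₁ − p₀)/p₁ = 0.29976 / 0.65702 ≈ 0.4562
  upper = min{1, (1 − p₀)/p₁} = 0.64274 / 0.65702 ≈ 0.9783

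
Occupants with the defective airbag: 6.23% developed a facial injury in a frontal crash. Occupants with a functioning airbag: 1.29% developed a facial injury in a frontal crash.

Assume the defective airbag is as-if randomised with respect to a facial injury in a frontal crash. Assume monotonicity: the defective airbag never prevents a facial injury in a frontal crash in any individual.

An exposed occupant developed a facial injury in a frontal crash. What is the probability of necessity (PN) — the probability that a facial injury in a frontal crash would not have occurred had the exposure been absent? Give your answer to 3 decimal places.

PN ≈ 0.793

p₁ = 0.0623, p₀ = 0.0129.
Under exogeneity and monotonicity, PN = (p₁ − p₀) / p₁.
PN = (0.0623 − 0.0129) / 0.0623 = 0.0494 / 0.0623 ≈ 0.7929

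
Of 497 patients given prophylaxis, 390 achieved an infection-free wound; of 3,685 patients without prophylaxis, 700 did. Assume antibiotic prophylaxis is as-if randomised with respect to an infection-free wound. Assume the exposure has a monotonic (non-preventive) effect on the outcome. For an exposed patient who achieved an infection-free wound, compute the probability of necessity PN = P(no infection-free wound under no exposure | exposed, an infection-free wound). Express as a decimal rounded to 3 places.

PN ≈ 0.758

p₁ = P(outcome | exposed) = 390/497 = 0.78471
p₀ = P(outcome | unexposed) = 700/3685 = 0.18996
Under exogeneity and monotonicity, PN = (p₁ − p₀) / p₁.
PN = (0.78471 − 0.18996) / 0.78471 = 0.59475 / 0.78471 ≈ 0.7579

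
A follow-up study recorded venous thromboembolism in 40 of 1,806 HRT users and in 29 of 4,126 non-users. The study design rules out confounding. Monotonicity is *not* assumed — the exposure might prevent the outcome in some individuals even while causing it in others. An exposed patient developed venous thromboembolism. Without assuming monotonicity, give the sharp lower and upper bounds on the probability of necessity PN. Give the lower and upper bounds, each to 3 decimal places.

p₁ = P(outcome | exposed) = 40/1806 = 0.022148
p₀ = P(outcome | unexposed) = 29/4126 = 0.0070286
Under exogeneity alone the bounds on PN are max{0,(p₁−p₀)/p₁} ≤ PN ≤ min{1,(1−p₀)/p₁}.
  lower = (p₁ − p₀)/p₁ = 0.01512 / 0.022148 ≈ 0.6827
  upper = min{1, (1 − p₀)/p₁} = 0.99297 / 0.022148 ≈ 44.8327 → capped at 1

0.683 ≤ PN ≤ 1.000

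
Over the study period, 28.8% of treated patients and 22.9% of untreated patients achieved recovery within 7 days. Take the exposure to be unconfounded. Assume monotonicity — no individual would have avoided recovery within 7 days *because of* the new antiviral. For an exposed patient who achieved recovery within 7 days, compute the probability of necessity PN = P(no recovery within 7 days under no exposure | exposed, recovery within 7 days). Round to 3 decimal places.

PN ≈ 0.205

p₁ = 0.288, p₀ = 0.229.
Under exogeneity and monotonicity, PN = (p₁ − p₀) / p₁.
PN = (0.288 − 0.229) / 0.288 = 0.059 / 0.288 ≈ 0.2049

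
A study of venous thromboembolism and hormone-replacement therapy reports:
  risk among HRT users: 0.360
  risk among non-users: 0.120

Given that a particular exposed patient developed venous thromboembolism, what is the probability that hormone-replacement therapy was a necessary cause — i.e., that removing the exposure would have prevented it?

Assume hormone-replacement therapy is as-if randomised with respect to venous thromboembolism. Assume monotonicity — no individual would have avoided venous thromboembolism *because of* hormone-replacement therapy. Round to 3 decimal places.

Let p₁ = 0.36, p₀ = 0.12.
Under exogeneity and monotonicity, PN = (p₁ − p₀) / p₁.
PN = (0.36 − 0.12) / 0.36 = 0.24 / 0.36 ≈ 0.6667

PN ≈ 0.667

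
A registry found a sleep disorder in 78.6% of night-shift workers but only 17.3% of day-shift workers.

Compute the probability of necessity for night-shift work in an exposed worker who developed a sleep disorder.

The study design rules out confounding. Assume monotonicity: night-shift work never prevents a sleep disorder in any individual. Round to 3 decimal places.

p₁ = 0.786, p₀ = 0.173.
Under exogeneity and monotonicity, PN = (p₁ − p₀) / p₁.
PN = (0.786 − 0.173) / 0.786 = 0.613 / 0.786 ≈ 0.7799

PN ≈ 0.780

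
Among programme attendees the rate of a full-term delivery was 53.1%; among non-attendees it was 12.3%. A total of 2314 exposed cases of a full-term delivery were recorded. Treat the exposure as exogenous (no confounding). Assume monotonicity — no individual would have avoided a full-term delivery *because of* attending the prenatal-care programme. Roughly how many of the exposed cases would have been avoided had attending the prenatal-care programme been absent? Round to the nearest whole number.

about 1778 cases

p₁ = 0.531, p₀ = 0.123.
PN = (p₁ − p₀)/p₁ = (0.531 − 0.123) / 0.531 ≈ 0.76836.
Attributable cases ≈ PN × (exposed cases) = 0.76836 × 2314 ≈ 1777.99.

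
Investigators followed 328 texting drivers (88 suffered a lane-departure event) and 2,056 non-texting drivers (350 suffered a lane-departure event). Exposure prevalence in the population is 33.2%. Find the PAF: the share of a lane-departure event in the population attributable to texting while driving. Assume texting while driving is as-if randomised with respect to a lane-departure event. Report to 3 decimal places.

p₁ = P(outcome | exposed) = 88/328 = 0.26829
p₀ = P(outcome | unexposed) = 350/2056 = 0.17023
Overall risk P(Y=1) = π·p₁ + (1−π)·p₀ = 0.332×0.26829 + 0.668×0.17023 = 0.20279.
Under exogeneity, PAF = [P(Y=1) − p₀] / P(Y=1).
PAF = (0.20279 − 0.17023) / 0.20279 ≈ 0.1605

PAF ≈ 0.161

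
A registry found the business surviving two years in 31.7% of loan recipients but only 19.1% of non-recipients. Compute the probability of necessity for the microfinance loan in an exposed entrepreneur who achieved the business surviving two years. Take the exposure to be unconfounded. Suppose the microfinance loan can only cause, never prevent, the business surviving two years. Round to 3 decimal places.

PN ≈ 0.397

p₁ = 0.317, p₀ = 0.191.
Under exogeneity and monotonicity, PN = (p₁ − p₀) / p₁.
PN = (0.317 − 0.191) / 0.317 = 0.126 / 0.317 ≈ 0.3975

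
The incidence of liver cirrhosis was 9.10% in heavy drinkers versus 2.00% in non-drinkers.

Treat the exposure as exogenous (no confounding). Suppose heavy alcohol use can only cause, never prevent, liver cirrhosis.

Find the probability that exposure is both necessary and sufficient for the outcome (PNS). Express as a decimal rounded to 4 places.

p₁ = 0.091, p₀ = 0.02.
Under exogeneity and monotonicity, PNS = p₁ − p₀.
PNS = 0.091 − 0.02 = 0.071

PNS ≈ 0.0710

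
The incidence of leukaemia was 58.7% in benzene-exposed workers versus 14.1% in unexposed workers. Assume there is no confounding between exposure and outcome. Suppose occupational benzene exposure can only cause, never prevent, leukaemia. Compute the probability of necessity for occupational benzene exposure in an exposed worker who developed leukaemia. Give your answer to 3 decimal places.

PN ≈ 0.760

p₁ = 0.587, p₀ = 0.141.
Under exogeneity and monotonicity, PN = (p₁ − p₀) / p₁.
PN = (0.587 − 0.141) / 0.587 = 0.446 / 0.587 ≈ 0.7598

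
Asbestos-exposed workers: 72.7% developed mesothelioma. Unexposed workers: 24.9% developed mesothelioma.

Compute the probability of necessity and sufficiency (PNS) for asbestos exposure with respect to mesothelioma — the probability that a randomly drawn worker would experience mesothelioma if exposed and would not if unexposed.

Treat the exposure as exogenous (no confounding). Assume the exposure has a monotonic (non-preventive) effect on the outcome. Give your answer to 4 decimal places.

p₁ = 0.727, p₀ = 0.249.
Under exogeneity and monotonicity, PNS = p₁ − p₀.
PNS = 0.727 − 0.249 = 0.478

PNS ≈ 0.4780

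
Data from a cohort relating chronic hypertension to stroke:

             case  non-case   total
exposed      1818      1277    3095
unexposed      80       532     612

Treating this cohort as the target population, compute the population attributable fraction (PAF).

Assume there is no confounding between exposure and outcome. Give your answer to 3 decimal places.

p₁ = P(outcome | exposed) = 1818/3095 = 0.5874
p₀ = P(outcome | unexposed) = 80/612 = 0.13072
Exposure prevalence π = 3095/3707 = 0.83491; overall risk P(Y=1) = 0.512.
Under exogeneity, PAF = [P(Y=1) − p₀]/P(Y=1).
PAF = (0.512 − 0.13072) / 0.512 ≈ 0.7447

PAF ≈ 0.745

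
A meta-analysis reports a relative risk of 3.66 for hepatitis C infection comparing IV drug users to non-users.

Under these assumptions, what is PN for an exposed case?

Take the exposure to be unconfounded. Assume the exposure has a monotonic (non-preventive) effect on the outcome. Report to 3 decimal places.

PN ≈ 0.727

Under exogeneity and monotonicity, PN = (RR − 1) / RR = 1 − 1/RR.
PN = (3.66 − 1) / 3.66 = 2.66 / 3.66 ≈ 0.7268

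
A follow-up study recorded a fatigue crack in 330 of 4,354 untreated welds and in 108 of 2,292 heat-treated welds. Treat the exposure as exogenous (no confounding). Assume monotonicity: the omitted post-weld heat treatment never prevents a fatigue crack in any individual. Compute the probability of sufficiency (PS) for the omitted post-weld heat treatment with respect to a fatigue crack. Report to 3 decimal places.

PS ≈ 0.030

p₁ = P(outcome | exposed) = 330/4354 = 0.075792
p₀ = P(outcome | unexposed) = 108/2292 = 0.04712
Under exogeneity and monotonicity, PS = (p₁ − p₀) / (1 − p₀).
PS = (0.075792 − 0.04712) / (1 − 0.04712) = 0.028672 / 0.95288 ≈ 0.0301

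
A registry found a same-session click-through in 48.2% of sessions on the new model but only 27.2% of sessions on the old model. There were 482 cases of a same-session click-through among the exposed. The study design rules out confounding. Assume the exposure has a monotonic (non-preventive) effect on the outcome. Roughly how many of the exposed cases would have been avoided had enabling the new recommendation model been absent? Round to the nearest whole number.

about 210 cases

p₁ = 0.482, p₀ = 0.272.
PN = (p₁ − p₀)/p₁ = (0.482 − 0.272) / 0.482 ≈ 0.43568.
Attributable cases ≈ PN × (exposed cases) = 0.43568 × 482 ≈ 210.00.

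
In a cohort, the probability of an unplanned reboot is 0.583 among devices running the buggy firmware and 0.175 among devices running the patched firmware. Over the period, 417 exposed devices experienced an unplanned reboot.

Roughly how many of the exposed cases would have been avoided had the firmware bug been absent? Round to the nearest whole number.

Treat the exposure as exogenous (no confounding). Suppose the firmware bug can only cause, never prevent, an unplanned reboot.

Let p₁ = 0.583, p₀ = 0.175.
PN = (p₁ − p₀)/p₁ = (0.583 − 0.175) / 0.583 ≈ 0.69983.
Attributable cases ≈ PN × (exposed cases) = 0.69983 × 417 ≈ 291.83.

about 292 cases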